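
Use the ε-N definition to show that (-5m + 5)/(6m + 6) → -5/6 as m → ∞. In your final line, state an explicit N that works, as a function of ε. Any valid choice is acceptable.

N = (5/3)/ε

Let ε > 0. For m ≥ 1, |(-5m + 5)/(6m + 6) + 5/6| = |60|/(6(6m + 6)) = 60/(6(6m + 6)).
Since 6m + 6 ≥ 6m for m ≥ 1, this is ≤ 60/(6·6m) = (5/3)/m.
So |(-5m + 5)/(6m + 6) + 5/6| < ε whenever m > (5/3)/ε.
Take N = (5/3)/ε. If m > N then |(-5m + 5)/(6m + 6) + 5/6| ≤ (5/3)/m < ε.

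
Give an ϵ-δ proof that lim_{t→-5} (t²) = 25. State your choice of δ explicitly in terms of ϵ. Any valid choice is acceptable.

Let ϵ > 0 be given. We seek δ > 0 with 0 < |t + 5| < δ ⇒ |t² − 25| < ϵ.
Factor: t² − 25 = (t + 5)(t - 5), so |t² − 25| = |t + 5|·|t - 5|.
Restrict δ ≤ 1. Then |t + 5| < 1 gives |t| < 6, so by the triangle inequality |t - 5| ≤ 6 + 5 = 11.
Hence |t² − 25| ≤ 11|t + 5|, which is < ϵ once |t + 5| < ϵ/11.
Take δ = min(1, ϵ/11). If 0 < |t + 5| < δ then both bounds hold and |t² − 25| ≤ 11|t + 5| < 11·(ϵ/11) = ϵ.

δ = min(1, ϵ/11)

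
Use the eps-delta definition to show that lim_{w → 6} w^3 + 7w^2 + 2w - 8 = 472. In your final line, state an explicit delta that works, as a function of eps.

delta = min(2, eps/248)

Let eps > 0. We want delta > 0 such that 0 < |w − 6| < delta implies |(w^3 + 7w^2 + 2w - 8) − 472| < eps.
(w^3 + 7w^2 + 2w - 8) − 472 = w^3 + 7w^2 + 2w - 480 = (w − 6)(w^2 + 13w + 80).
So |(w^3 + 7w^2 + 2w - 8) − 472| = |w − 6|·|w^2 + 13w + 80|.
Require delta ≤ 2. Then |w − 6| < 2 gives |w| < 8, and by the triangle inequality |w^2 + 13w + 80| ≤ 8^2 + 13·8 + 80 = 248.
Hence |(w^3 + 7w^2 + 2w - 8) − 472| ≤ 248|w − 6| < eps provided |w − 6| < eps/248.
Take delta = min(2, eps/248). Then 0 < |w − 6| < delta gives both |w − 6| < 2 and |w − 6| < eps/248, so |(w^3 + 7w^2 + 2w - 8) − 472| < eps.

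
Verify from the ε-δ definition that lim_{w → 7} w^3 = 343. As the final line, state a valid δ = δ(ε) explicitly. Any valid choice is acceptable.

δ = min(1, ε/169)

Let ε > 0 be given. We seek δ > 0 with 0 < |w − 7| < δ ⇒ |w^3 − 343| < ε.
Factor: w^3 − 343 = (w − 7)(w^2 + 7w + 49), so |w^3 − 343| = |w − 7|·|w^2 + 7w + 49|.
Impose δ ≤ 1 so that |w| < 8; then |w^2 + 7w + 49| ≤ 169.
Hence |w^3 − 343| ≤ 169|w − 7|, which is < ε once |w − 7| < ε/169.
Take δ = min(1, ε/169). If 0 < |w − 7| < δ then both bounds hold and |w^3 − 343| ≤ 169|w − 7| < 169·(ε/169) = ε.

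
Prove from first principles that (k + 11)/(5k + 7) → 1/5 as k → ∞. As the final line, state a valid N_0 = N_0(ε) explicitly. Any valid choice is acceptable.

Let ε > 0. For k ≥ 1, |(k + 11)/(5k + 7) − (1/5)| = |48|/(5(5k + 7)) = 48/(5(5k + 7)).
Since 5k + 7 ≥ 5k for k ≥ 1, this is ≤ 48/(5·5k) = (48/25)/k.
So |(k + 11)/(5k + 7) − (1/5)| < ε whenever k > (48/25)/ε.
Take N_0 = (48/25)/ε. If k > N_0 then |(k + 11)/(5k + 7) − (1/5)| ≤ (48/25)/k < ε.

N_0 = (48/25)/ε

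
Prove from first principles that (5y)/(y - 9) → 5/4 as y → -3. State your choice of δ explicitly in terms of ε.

Let ε > 0 be given. We want δ > 0 with 0 < |y + 3| < δ ⇒ |(5y)/(y - 9) − (5/4)| < ε.
Combining over a common denominator, (5y)/(y - 9) − (5/4) = [(5y)·(-12) − (-15)·(y - 9)] / [(-12)·(y - 9)] = -45(y + 3) / ((-12)(y - 9)).
So |(5y)/(y - 9) − (5/4)| = 45|y + 3| / (12·|y − 9|).
Require δ ≤ 6, so |y − 9| ≥ |-12| − |y + 3| > 12 − 6 = 6.
Hence |(5y)/(y - 9) − (5/4)| < 45|y + 3|/(12·6) = (5/8)|y + 3|, which is < ε once |y + 3| < (8/5)ε.
Take δ = min(6, (8/5)ε). Then 0 < |y + 3| < δ forces both bounds, so |(5y)/(y - 9) − (5/4)| < ε.

δ = min(6, (8/5)ε)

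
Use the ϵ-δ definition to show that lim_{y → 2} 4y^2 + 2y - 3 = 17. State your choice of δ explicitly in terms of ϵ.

δ = min(2, ϵ/26)

Let ϵ > 0 be given. We want δ > 0 such that 0 < |y − 2| < δ implies |(4y^2 + 2y - 3) − 17| < ϵ.
(4y^2 + 2y - 3) − 17 = 4y^2 + 2y - 20 = (y − 2)(4y + 10).
So |(4y^2 + 2y - 3) − 17| = |y − 2|·|4y + 10|.
Assume first that |y − 2| < 2, so |y| < 4. Then |4y + 10| ≤ 4·4 + 10 = 26.
Hence |(4y^2 + 2y - 3) − 17| ≤ 26|y − 2| < ϵ provided |y − 2| < ϵ/26.
Choosing δ = min(2, ϵ/26) ensures both conditions, hence |(4y^2 + 2y - 3) − 17| < ϵ.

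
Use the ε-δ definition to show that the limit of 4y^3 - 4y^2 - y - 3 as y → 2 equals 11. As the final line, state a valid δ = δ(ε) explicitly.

Let ε > 0. We want δ > 0 such that 0 < |y − 2| < δ implies |(4y^3 - 4y^2 - y - 3) − 11| < ε.
(4y^3 - 4y^2 - y - 3) − 11 = 4y^3 - 4y^2 - y - 14 = (y − 2)(4y^2 + 4y + 7).
So |(4y^3 - 4y^2 - y - 3) − 11| = |y − 2|·|4y^2 + 4y + 7|.
Require δ ≤ 1. Then |y − 2| < 1 gives |y| < 3, and by the triangle inequality |4y^2 + 4y + 7| ≤ 4·3^2 + 4·3 + 7 = 55.
Hence |(4y^3 - 4y^2 - y - 3) − 11| ≤ 55|y − 2| < ε provided |y − 2| < ε/55.
Take δ = min(1, ε/55). Then 0 < |y − 2| < δ gives both |y − 2| < 1 and |y − 2| < ε/55, so |(4y^3 - 4y^2 - y - 3) − 11| < ε.

δ = min(1, ε/55)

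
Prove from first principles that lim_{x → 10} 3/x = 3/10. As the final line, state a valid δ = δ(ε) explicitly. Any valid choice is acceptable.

δ = min(5, (50/3)ε)

Let ε > 0. We seek δ > 0 such that 0 < |x − 10| < δ implies |3/x − (3/10)| < ε.
|3/x − (3/10)| = 3·|10 − x|/(10·|x|) = 3|x − 10|/(10|x|).
Restrict δ ≤ 5. Then |x − 10| < 5 gives |x| > 5, so 10|x| > 50.
Then |3/x − (3/10)| < 3|x − 10|/50, which is < ε when |x − 10| < (50/3)ε.
Take δ = min(5, (50/3)ε). Then 0 < |x − 10| < δ gives both |x − 10| < 5 and |x − 10| < (50/3)ε, so |3/x − (3/10)| < ε.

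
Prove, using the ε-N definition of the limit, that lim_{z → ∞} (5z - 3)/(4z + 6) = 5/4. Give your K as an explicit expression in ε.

Fix ε > 0. We seek K > 0 such that z > K implies |(5z - 3)/(4z + 6) − (5/4)| < ε.
(5z - 3)/(4z + 6) − (5/4) = (4(5z - 3) − 5(4z + 6)) / (4(4z + 6)) = -42/(4(4z + 6)).
For z > 0 we have 4z + 6 > 4z, so |(5z - 3)/(4z + 6) − (5/4)| = 42/(4(4z + 6)) < 42/(4·4z) = (21/8)/z.
Thus |(5z - 3)/(4z + 6) − (5/4)| < ε whenever z > (21/8)/ε.
Take K = (21/8)/ε. If z > K then |(5z - 3)/(4z + 6) − (5/4)| < (21/8)/z < ε.

K = (21/8)/ε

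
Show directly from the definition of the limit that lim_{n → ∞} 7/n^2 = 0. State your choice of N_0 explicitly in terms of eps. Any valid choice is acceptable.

N_0 = (7/eps)^{1/2}

Let eps > 0 be given. For n ≥ 1, |7/n^2 − 0| = 7/n^2.
7/n^2 < eps ⇔ n^2 > 7/eps ⇔ n > (7/eps)^{1/2}.
Take N_0 = (7/eps)^{1/2}. Then n > N_0 implies 7/n^2 < eps.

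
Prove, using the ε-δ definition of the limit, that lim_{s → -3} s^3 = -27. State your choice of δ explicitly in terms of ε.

δ = min(1, ε/37)

Fix ε > 0. We seek δ > 0 with 0 < |s + 3| < δ ⇒ |s^3 + 27| < ε.
Factor: s^3 + 27 = (s + 3)(s^2 - 3s + 9), so |s^3 + 27| = |s + 3|·|s^2 - 3s + 9|.
Restrict δ ≤ 1. Then |s + 3| < 1 gives |s| < 4, so by the triangle inequality |s^2 - 3s + 9| ≤ 4^2 + 3·4 + 9 = 37.
Hence |s^3 + 27| ≤ 37|s + 3|, which is < ε once |s + 3| < ε/37.
Take δ = min(1, ε/37). If 0 < |s + 3| < δ then both bounds hold and |s^3 + 27| ≤ 37|s + 3| < 37·(ε/37) = ε.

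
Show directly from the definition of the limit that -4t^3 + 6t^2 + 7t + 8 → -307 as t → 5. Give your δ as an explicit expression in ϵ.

Let ϵ > 0. We want δ > 0 such that 0 < |t − 5| < δ implies |(-4t^3 + 6t^2 + 7t + 8) + 307| < ϵ.
(-4t^3 + 6t^2 + 7t + 8) + 307 = -4t^3 + 6t^2 + 7t + 315 = (t − 5)(-4t^2 - 14t - 63).
So |(-4t^3 + 6t^2 + 7t + 8) + 307| = |t − 5|·|-4t^2 - 14t - 63|.
Require δ ≤ 2. Then |t − 5| < 2 gives |t| < 7, and by the triangle inequality |-4t^2 - 14t - 63| ≤ 4·7^2 + 14·7 + 63 = 357.
Hence |(-4t^3 + 6t^2 + 7t + 8) + 307| ≤ 357|t − 5| < ϵ provided |t − 5| < ϵ/357.
Take δ = min(2, ϵ/357). Then 0 < |t − 5| < δ gives both |t − 5| < 2 and |t − 5| < ϵ/357, so |(-4t^3 + 6t^2 + 7t + 8) + 307| < ϵ.

δ = min(2, ϵ/357)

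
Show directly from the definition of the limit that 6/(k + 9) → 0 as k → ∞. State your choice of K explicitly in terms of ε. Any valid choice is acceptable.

K = 6/ε

Let ε > 0. For k ≥ 1, |6/(k + 9) − 0| = 6/(k + 9) ≤ 6/k.
We need 6/k < ε, i.e. k > 6/ε.
Take K = 6/ε. If k > K then |6/(k + 9)| ≤ 6/k < ε.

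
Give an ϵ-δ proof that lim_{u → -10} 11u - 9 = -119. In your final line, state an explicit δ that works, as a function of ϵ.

δ = ϵ/11

Let ϵ > 0. We need δ > 0 so that 0 < |u + 10| < δ implies |(11u - 9) + 119| < ϵ.
|(11u - 9) + 119| = |11u + 110| = 11|u + 10|.
Thus it suffices that |u + 10| < ϵ/11.
Take δ = ϵ/11. If 0 < |u + 10| < δ then |(11u - 9) + 119| = 11|u + 10| < 11·(ϵ/11) = ϵ.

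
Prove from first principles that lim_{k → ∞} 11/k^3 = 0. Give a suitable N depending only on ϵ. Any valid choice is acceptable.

Let ϵ > 0 be given. For k ≥ 1, |11/k^3 − 0| = 11/k^3.
11/k^3 < ϵ ⇔ k^3 > 11/ϵ ⇔ k > (11/ϵ)^{1/3}.
Take N = (11/ϵ)^{1/3}. Then k > N implies 11/k^3 < ϵ.

N = (11/ϵ)^{1/3}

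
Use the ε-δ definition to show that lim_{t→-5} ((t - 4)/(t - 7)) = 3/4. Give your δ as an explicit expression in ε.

Let ε > 0 be given. We want δ > 0 with 0 < |t + 5| < δ ⇒ |(t - 4)/(t - 7) − (3/4)| < ε.
Combining over a common denominator, (t - 4)/(t - 7) − (3/4) = [(t - 4)·(-12) − (-9)·(t - 7)] / [(-12)·(t - 7)] = -3(t + 5) / ((-12)(t - 7)).
So |(t - 4)/(t - 7) − (3/4)| = 3|t + 5| / (12·|t − 7|).
Restrict δ ≤ 6. Then |t + 5| < 6 gives |t − 7| = |(t + 5) + (-12)| ≥ 12 − 6 = 6.
Hence |(t - 4)/(t - 7) − (3/4)| < 3|t + 5|/(12·6) = (1/24)|t + 5|, which is < ε once |t + 5| < 24ε.
Take δ = min(6, 24ε). Then 0 < |t + 5| < δ forces both bounds, so |(t - 4)/(t - 7) − (3/4)| < ε.

δ = min(6, 24ε)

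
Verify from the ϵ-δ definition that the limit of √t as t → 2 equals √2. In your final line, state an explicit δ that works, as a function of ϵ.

δ = min(2, √2·ϵ)

Fix ϵ > 0. We want δ > 0 such that 0 < |t − 2| < δ implies |√t − √2| < ϵ.
Multiplying by the conjugate, |√t − √2| = |t − 2|/(√t + √2).
Restrict δ ≤ 2 so that |t − 2| < 2 forces t > 0, and then √t + √2 > √2.
Hence |√t − √2| < |t − 2|/√2, which is < ϵ once |t − 2| < √2·ϵ.
Take δ = min(2, √2·ϵ). If 0 < |t − 2| < δ then t > 0 and |√t − √2| < |t − 2|/√2 < ϵ.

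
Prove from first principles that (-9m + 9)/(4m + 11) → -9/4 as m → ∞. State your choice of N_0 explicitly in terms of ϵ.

N_0 = (135/16)/ϵ

Let ϵ > 0 be given. For m ≥ 1, |(-9m + 9)/(4m + 11) + 9/4| = |135|/(4(4m + 11)) = 135/(4(4m + 11)).
Since 4m + 11 ≥ 4m for m ≥ 1, this is ≤ 135/(4·4m) = (135/16)/m.
So |(-9m + 9)/(4m + 11) + 9/4| < ϵ whenever m > (135/16)/ϵ.
Take N_0 = (135/16)/ϵ. If m > N_0 then |(-9m + 9)/(4m + 11) + 9/4| ≤ (135/16)/m < ϵ.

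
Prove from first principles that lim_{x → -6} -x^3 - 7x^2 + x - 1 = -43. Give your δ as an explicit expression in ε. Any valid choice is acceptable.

Fix ε > 0. We want δ > 0 such that 0 < |x + 6| < δ implies |(-x^3 - 7x^2 + x - 1) + 43| < ε.
(-x^3 - 7x^2 + x - 1) + 43 = -x^3 - 7x^2 + x + 42 = (x + 6)(-x^2 - x + 7).
So |(-x^3 - 7x^2 + x - 1) + 43| = |x + 6|·|-x^2 - x + 7|.
Require δ ≤ 1. Then |x + 6| < 1 gives |x| < 7, and by the triangle inequality |-x^2 - x + 7| ≤ 7^2 + 7 + 7 = 63.
Hence |(-x^3 - 7x^2 + x - 1) + 43| ≤ 63|x + 6| < ε provided |x + 6| < ε/63.
Choosing δ = min(1, ε/63) ensures both conditions, hence |(-x^3 - 7x^2 + x - 1) + 43| < ε.

δ = min(1, ε/63)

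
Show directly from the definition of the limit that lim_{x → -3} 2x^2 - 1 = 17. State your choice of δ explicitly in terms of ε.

δ = min(1, ε/14)

Let ε > 0. We want δ > 0 such that 0 < |x + 3| < δ implies |(2x^2 - 1) − 17| < ε.
(2x^2 - 1) − 17 = 2x^2 - 18 = (x + 3)(2x - 6).
So |(2x^2 - 1) − 17| = |x + 3|·|2x - 6|.
Assume first that |x + 3| < 1, so |x| < 4. Then |2x - 6| ≤ 2·4 + 6 = 14.
Hence |(2x^2 - 1) − 17| ≤ 14|x + 3| < ε provided |x + 3| < ε/14.
Take δ = min(1, ε/14). Then 0 < |x + 3| < δ gives both |x + 3| < 1 and |x + 3| < ε/14, so |(2x^2 - 1) − 17| < ε.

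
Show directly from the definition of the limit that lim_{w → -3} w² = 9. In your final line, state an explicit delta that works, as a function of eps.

delta = min(1, eps/7)

Fix eps > 0. We seek delta > 0 with 0 < |w + 3| < delta ⇒ |w² − 9| < eps.
Factor: w² − 9 = (w + 3)(w - 3), so |w² − 9| = |w + 3|·|w - 3|.
Impose delta ≤ 1 so that |w| < 4; then |w - 3| ≤ 7.
Hence |w² − 9| ≤ 7|w + 3|, which is < eps once |w + 3| < eps/7.
Take delta = min(1, eps/7). If 0 < |w + 3| < delta then both bounds hold and |w² − 9| ≤ 7|w + 3| < 7·(eps/7) = eps.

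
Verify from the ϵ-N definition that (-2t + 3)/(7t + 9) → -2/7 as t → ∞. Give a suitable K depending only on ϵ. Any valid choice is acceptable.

K = (39/49)/ϵ

Suppose ϵ > 0. We seek K > 0 such that t > K implies |(-2t + 3)/(7t + 9) + 2/7| < ϵ.
(-2t + 3)/(7t + 9) + 2/7 = (7(-2t + 3) − (-2)(7t + 9)) / (7(7t + 9)) = 39/(7(7t + 9)).
For t > 0 we have 7t + 9 > 7t, so |(-2t + 3)/(7t + 9) + 2/7| = 39/(7(7t + 9)) < 39/(7·7t) = (39/49)/t.
Thus |(-2t + 3)/(7t + 9) + 2/7| < ϵ whenever t > (39/49)/ϵ.
Take K = (39/49)/ϵ. If t > K then |(-2t + 3)/(7t + 9) + 2/7| < (39/49)/t < ϵ.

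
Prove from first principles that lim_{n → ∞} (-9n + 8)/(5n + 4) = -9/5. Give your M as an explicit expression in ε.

M = (76/25)/ε

Fix ε > 0. For n ≥ 1, |(-9n + 8)/(5n + 4) + 9/5| = |76|/(5(5n + 4)) = 76/(5(5n + 4)).
Since 5n + 4 ≥ 5n for n ≥ 1, this is ≤ 76/(5·5n) = (76/25)/n.
So |(-9n + 8)/(5n + 4) + 9/5| < ε whenever n > (76/25)/ε.
Take M = (76/25)/ε. If n > M then |(-9n + 8)/(5n + 4) + 9/5| ≤ (76/25)/n < ε.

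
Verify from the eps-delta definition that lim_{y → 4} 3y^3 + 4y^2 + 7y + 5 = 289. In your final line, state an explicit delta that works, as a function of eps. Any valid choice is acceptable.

delta = min(1, eps/226)

Suppose eps > 0. We want delta > 0 such that 0 < |y − 4| < delta implies |(3y^3 + 4y^2 + 7y + 5) − 289| < eps.
(3y^3 + 4y^2 + 7y + 5) − 289 = 3y^3 + 4y^2 + 7y - 284 = (y − 4)(3y^2 + 16y + 71).
So |(3y^3 + 4y^2 + 7y + 5) − 289| = |y − 4|·|3y^2 + 16y + 71|.
Assume first that |y − 4| < 1, so |y| < 5. Then |3y^2 + 16y + 71| ≤ 3·5^2 + 16·5 + 71 = 226.
Hence |(3y^3 + 4y^2 + 7y + 5) − 289| ≤ 226|y − 4| < eps provided |y − 4| < eps/226.
Choosing delta = min(1, eps/226) ensures both conditions, hence |(3y^3 + 4y^2 + 7y + 5) − 289| < eps.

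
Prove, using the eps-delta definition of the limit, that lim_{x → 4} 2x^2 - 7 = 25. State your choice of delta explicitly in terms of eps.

Let eps > 0 be given. We want delta > 0 such that 0 < |x − 4| < delta implies |(2x^2 - 7) − 25| < eps.
(2x^2 - 7) − 25 = 2x^2 - 32 = (x − 4)(2x + 8).
So |(2x^2 - 7) − 25| = |x − 4|·|2x + 8|.
Assume first that |x − 4| < 1, so |x| < 5. Then |2x + 8| ≤ 2·5 + 8 = 18.
Hence |(2x^2 - 7) − 25| ≤ 18|x − 4| < eps provided |x − 4| < eps/18.
Take delta = min(1, eps/18). Then 0 < |x − 4| < delta gives both |x − 4| < 1 and |x − 4| < eps/18, so |(2x^2 - 7) − 25| < eps.

delta = min(1, eps/18)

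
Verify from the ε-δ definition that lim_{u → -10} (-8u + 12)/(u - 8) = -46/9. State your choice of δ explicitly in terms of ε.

Let ε > 0 be given. We want δ > 0 with 0 < |u + 10| < δ ⇒ |(-8u + 12)/(u - 8) + 46/9| < ε.
Combining over a common denominator, (-8u + 12)/(u - 8) + 46/9 = [(-8u + 12)·(-18) − 92·(u - 8)] / [(-18)·(u - 8)] = 52(u + 10) / ((-18)(u - 8)).
So |(-8u + 12)/(u - 8) + 46/9| = 52|u + 10| / (18·|u − 8|).
Require δ ≤ 9, so |u − 8| ≥ |-18| − |u + 10| > 18 − 9 = 9.
Hence |(-8u + 12)/(u - 8) + 46/9| < 52|u + 10|/(18·9) = (26/81)|u + 10|, which is < ε once |u + 10| < (81/26)ε.
Take δ = min(9, (81/26)ε). Then 0 < |u + 10| < δ forces both bounds, so |(-8u + 12)/(u - 8) + 46/9| < ε.

δ = min(9, (81/26)ε)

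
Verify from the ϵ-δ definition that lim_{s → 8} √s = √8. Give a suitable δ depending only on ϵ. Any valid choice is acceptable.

δ = min(8, √8·ϵ)

Fix ϵ > 0. We want δ > 0 such that 0 < |s − 8| < δ implies |√s − √8| < ϵ.
Multiplying by the conjugate, |√s − √8| = |s − 8|/(√s + √8).
Restrict δ ≤ 8 so that |s − 8| < 8 forces s > 0, and then √s + √8 > √8.
Hence |√s − √8| < |s − 8|/√8, which is < ϵ once |s − 8| < √8·ϵ.
Take δ = min(8, √8·ϵ). If 0 < |s − 8| < δ then s > 0 and |√s − √8| < |s − 8|/√8 < ϵ.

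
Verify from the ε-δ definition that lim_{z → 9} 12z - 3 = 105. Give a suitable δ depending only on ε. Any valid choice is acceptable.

Fix ε > 0. We need δ > 0 so that 0 < |z − 9| < δ implies |(12z - 3) − 105| < ε.
Since (12z - 3) − 105 = 12(z − 9), we have |(12z - 3) − 105| = 12|z − 9|.
So 12|z − 9| < ε exactly when |z − 9| < ε/12.
Take δ = ε/12. If 0 < |z − 9| < δ then |(12z - 3) − 105| = 12|z − 9| < 12·(ε/12) = ε.

δ = ε/12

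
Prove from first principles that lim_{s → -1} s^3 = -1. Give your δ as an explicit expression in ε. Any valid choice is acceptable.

Fix ε > 0. We seek δ > 0 with 0 < |s + 1| < δ ⇒ |s^3 + 1| < ε.
Factor: s^3 + 1 = (s + 1)(s^2 - s + 1), so |s^3 + 1| = |s + 1|·|s^2 - s + 1|.
Restrict δ ≤ 1. Then |s + 1| < 1 gives |s| < 2, so by the triangle inequality |s^2 - s + 1| ≤ 2^2 + 2 + 1 = 7.
Hence |s^3 + 1| ≤ 7|s + 1|, which is < ε once |s + 1| < ε/7.
Take δ = min(1, ε/7). If 0 < |s + 1| < δ then both bounds hold and |s^3 + 1| ≤ 7|s + 1| < 7·(ε/7) = ε.

δ = min(1, ε/7)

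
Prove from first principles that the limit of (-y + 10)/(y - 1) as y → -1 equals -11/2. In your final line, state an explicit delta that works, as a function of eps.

delta = min(1, (2/9)eps)

Fix eps > 0. We want delta > 0 with 0 < |y + 1| < delta ⇒ |(-y + 10)/(y - 1) + 11/2| < eps.
Combining over a common denominator, (-y + 10)/(y - 1) + 11/2 = [(-y + 10)·(-2) − 11·(y - 1)] / [(-2)·(y - 1)] = -9(y + 1) / ((-2)(y - 1)).
So |(-y + 10)/(y - 1) + 11/2| = 9|y + 1| / (2·|y − 1|).
Require delta ≤ 1, so |y − 1| ≥ |-2| − |y + 1| > 2 − 1 = 1.
Hence |(-y + 10)/(y - 1) + 11/2| < 9|y + 1|/(2·1) = (9/2)|y + 1|, which is < eps once |y + 1| < (2/9)eps.
Take delta = min(1, (2/9)eps). Then 0 < |y + 1| < delta forces both bounds, so |(-y + 10)/(y - 1) + 11/2| < eps.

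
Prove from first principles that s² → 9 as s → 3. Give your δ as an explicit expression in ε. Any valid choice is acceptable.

δ = min(1, ε/7)

Let ε > 0. We seek δ > 0 with 0 < |s − 3| < δ ⇒ |s² − 9| < ε.
Factor: s² − 9 = (s − 3)(s + 3), so |s² − 9| = |s − 3|·|s + 3|.
Impose δ ≤ 1 so that |s| < 4; then |s + 3| ≤ 7.
Hence |s² − 9| ≤ 7|s − 3|, which is < ε once |s − 3| < ε/7.
Take δ = min(1, ε/7). If 0 < |s − 3| < δ then both bounds hold and |s² − 9| ≤ 7|s − 3| < 7·(ε/7) = ε.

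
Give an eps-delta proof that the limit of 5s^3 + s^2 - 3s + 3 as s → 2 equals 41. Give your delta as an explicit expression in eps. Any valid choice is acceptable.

delta = min(1, eps/97)

Let eps > 0. We want delta > 0 such that 0 < |s − 2| < delta implies |(5s^3 + s^2 - 3s + 3) − 41| < eps.
(5s^3 + s^2 - 3s + 3) − 41 = 5s^3 + s^2 - 3s - 38 = (s − 2)(5s^2 + 11s + 19).
So |(5s^3 + s^2 - 3s + 3) − 41| = |s − 2|·|5s^2 + 11s + 19|.
Require delta ≤ 1. Then |s − 2| < 1 gives |s| < 3, and by the triangle inequality |5s^2 + 11s + 19| ≤ 5·3^2 + 11·3 + 19 = 97.
Hence |(5s^3 + s^2 - 3s + 3) − 41| ≤ 97|s − 2| < eps provided |s − 2| < eps/97.
Take delta = min(1, eps/97). Then 0 < |s − 2| < delta gives both |s − 2| < 1 and |s − 2| < eps/97, so |(5s^3 + s^2 - 3s + 3) − 41| < eps.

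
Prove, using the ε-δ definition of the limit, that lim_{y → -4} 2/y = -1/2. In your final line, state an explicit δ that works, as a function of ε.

δ = min(2, 4ε)

Fix ε > 0. We seek δ > 0 such that 0 < |y + 4| < δ implies |2/y + 1/2| < ε.
|2/y + 1/2| = 2·|-4 − y|/(4·|y|) = 2|y + 4|/(4|y|).
Restrict δ ≤ 2. Then |y + 4| < 2 gives |y| > 2, so 4|y| > 8.
Then |2/y + 1/2| < 2|y + 4|/8, which is < ε when |y + 4| < 4ε.
Take δ = min(2, 4ε). Then 0 < |y + 4| < δ gives both |y + 4| < 2 and |y + 4| < 4ε, so |2/y + 1/2| < ε.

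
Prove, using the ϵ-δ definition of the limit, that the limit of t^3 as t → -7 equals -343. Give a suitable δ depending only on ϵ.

δ = min(1, ϵ/169)

Fix ϵ > 0. We seek δ > 0 with 0 < |t + 7| < δ ⇒ |t^3 + 343| < ϵ.
Factor: t^3 + 343 = (t + 7)(t^2 - 7t + 49), so |t^3 + 343| = |t + 7|·|t^2 - 7t + 49|.
Restrict δ ≤ 1. Then |t + 7| < 1 gives |t| < 8, so by the triangle inequality |t^2 - 7t + 49| ≤ 8^2 + 7·8 + 49 = 169.
Hence |t^3 + 343| ≤ 169|t + 7|, which is < ϵ once |t + 7| < ϵ/169.
Take δ = min(1, ϵ/169). If 0 < |t + 7| < δ then both bounds hold and |t^3 + 343| ≤ 169|t + 7| < 169·(ϵ/169) = ϵ.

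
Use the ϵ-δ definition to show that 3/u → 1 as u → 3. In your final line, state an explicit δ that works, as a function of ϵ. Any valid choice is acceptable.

δ = min(3/2, (3/2)ϵ)

Fix ϵ > 0. We seek δ > 0 such that 0 < |u − 3| < δ implies |3/u − 1| < ϵ.
|3/u − 1| = 3·|3 − u|/(3·|u|) = 3|u − 3|/(3|u|).
Require δ ≤ 3/2 so that |u| > 3 − 3/2 = 3/2, hence 3|u| > 9/2.
Then |3/u − 1| < 3|u − 3|/(9/2), which is < ϵ when |u − 3| < (3/2)ϵ.
Take δ = min(3/2, (3/2)ϵ). Then 0 < |u − 3| < δ gives both |u − 3| < 3/2 and |u − 3| < (3/2)ϵ, so |3/u − 1| < ϵ.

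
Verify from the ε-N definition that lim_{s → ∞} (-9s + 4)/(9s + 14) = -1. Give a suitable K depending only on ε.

Let ε > 0 be given. We seek K > 0 such that s > K implies |(-9s + 4)/(9s + 14) + 1| < ε.
(-9s + 4)/(9s + 14) + 1 = (9(-9s + 4) − (-9)(9s + 14)) / (9(9s + 14)) = 162/(9(9s + 14)).
For s > 0 we have 9s + 14 > 9s, so |(-9s + 4)/(9s + 14) + 1| = 162/(9(9s + 14)) < 162/(9·9s) = 2/s.
Thus |(-9s + 4)/(9s + 14) + 1| < ε whenever s > 2/ε.
Take K = 2/ε. If s > K then |(-9s + 4)/(9s + 14) + 1| < 2/s < ε.

K = 2/ε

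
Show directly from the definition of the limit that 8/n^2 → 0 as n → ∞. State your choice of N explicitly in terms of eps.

Let eps > 0. For n ≥ 1, |8/n^2 − 0| = 8/n^2.
8/n^2 < eps ⇔ n^2 > 8/eps ⇔ n > (8/eps)^{1/2}.
Take N = (8/eps)^{1/2}. Then n > N implies 8/n^2 < eps.

N = (8/eps)^{1/2}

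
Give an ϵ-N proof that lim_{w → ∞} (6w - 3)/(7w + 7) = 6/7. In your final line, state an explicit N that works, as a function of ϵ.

Suppose ϵ > 0. We seek N > 0 such that w > N implies |(6w - 3)/(7w + 7) − (6/7)| < ϵ.
(6w - 3)/(7w + 7) − (6/7) = (7(6w - 3) − 6(7w + 7)) / (7(7w + 7)) = -63/(7(7w + 7)).
For w > 0 we have 7w + 7 > 7w, so |(6w - 3)/(7w + 7) − (6/7)| = 63/(7(7w + 7)) < 63/(7·7w) = (9/7)/w.
Thus |(6w - 3)/(7w + 7) − (6/7)| < ϵ whenever w > (9/7)/ϵ.
Take N = (9/7)/ϵ. If w > N then |(6w - 3)/(7w + 7) − (6/7)| < (9/7)/w < ϵ.

N = (9/7)/ϵ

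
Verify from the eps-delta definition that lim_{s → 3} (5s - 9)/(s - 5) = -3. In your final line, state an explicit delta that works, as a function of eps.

Let eps > 0. We want delta > 0 with 0 < |s − 3| < delta ⇒ |(5s - 9)/(s - 5) + 3| < eps.
Combining over a common denominator, (5s - 9)/(s - 5) + 3 = [(5s - 9)·(-2) − 6·(s - 5)] / [(-2)·(s - 5)] = -16(s − 3) / ((-2)(s - 5)).
So |(5s - 9)/(s - 5) + 3| = 16|s − 3| / (2·|s − 5|).
Restrict delta ≤ 1. Then |s − 3| < 1 gives |s − 5| = |(s − 3) + (-2)| ≥ 2 − 1 = 1.
Hence |(5s - 9)/(s - 5) + 3| < 16|s − 3|/(2·1) = 8|s − 3|, which is < eps once |s − 3| < (1/8)eps.
Take delta = min(1, (1/8)eps). Then 0 < |s − 3| < delta forces both bounds, so |(5s - 9)/(s - 5) + 3| < eps.

delta = min(1, (1/8)eps)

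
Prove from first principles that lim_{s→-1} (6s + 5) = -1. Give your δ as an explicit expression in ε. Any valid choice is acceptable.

δ = ε/6

Suppose ε > 0. We need δ > 0 so that 0 < |s + 1| < δ implies |(6s + 5) + 1| < ε.
Since (6s + 5) + 1 = 6(s + 1), we have |(6s + 5) + 1| = 6|s + 1|.
So 6|s + 1| < ε exactly when |s + 1| < ε/6.
Take δ = ε/6. If 0 < |s + 1| < δ then |(6s + 5) + 1| = 6|s + 1| < 6·(ε/6) = ε.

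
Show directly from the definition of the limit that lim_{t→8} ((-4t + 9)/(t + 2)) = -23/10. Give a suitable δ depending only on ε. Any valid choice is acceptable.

δ = min(5, (50/17)ε)

Let ε > 0 be given. We want δ > 0 with 0 < |t − 8| < δ ⇒ |(-4t + 9)/(t + 2) + 23/10| < ε.
Combining over a common denominator, (-4t + 9)/(t + 2) + 23/10 = [(-4t + 9)·10 − (-23)·(t + 2)] / [10·(t + 2)] = -17(t − 8) / (10(t + 2)).
So |(-4t + 9)/(t + 2) + 23/10| = 17|t − 8| / (10·|t + 2|).
Restrict δ ≤ 5. Then |t − 8| < 5 gives |t + 2| = |(t − 8) + 10| ≥ 10 − 5 = 5.
Hence |(-4t + 9)/(t + 2) + 23/10| < 17|t − 8|/(10·5) = (17/50)|t − 8|, which is < ε once |t − 8| < (50/17)ε.
Take δ = min(5, (50/17)ε). Then 0 < |t − 8| < δ forces both bounds, so |(-4t + 9)/(t + 2) + 23/10| < ε.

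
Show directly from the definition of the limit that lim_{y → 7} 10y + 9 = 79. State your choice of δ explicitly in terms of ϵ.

δ = ϵ/10

Let ϵ > 0. We need δ > 0 so that 0 < |y − 7| < δ implies |(10y + 9) − 79| < ϵ.
|(10y + 9) − 79| = |10y - 70| = 10|y − 7|.
So 10|y − 7| < ϵ exactly when |y − 7| < ϵ/10.
Take δ = ϵ/10. If 0 < |y − 7| < δ then |(10y + 9) − 79| = 10|y − 7| < 10·(ϵ/10) = ϵ.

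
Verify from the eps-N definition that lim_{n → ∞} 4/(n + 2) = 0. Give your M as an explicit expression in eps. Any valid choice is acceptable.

Let eps > 0. For n ≥ 1, |4/(n + 2) − 0| = 4/(n + 2) ≤ 4/n.
We need 4/n < eps, i.e. n > 4/eps.
Take M = 4/eps. If n > M then |4/(n + 2)| ≤ 4/n < eps.

M = 4/eps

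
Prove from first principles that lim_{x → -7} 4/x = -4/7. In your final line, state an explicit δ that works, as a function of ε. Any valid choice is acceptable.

Suppose ε > 0. We seek δ > 0 such that 0 < |x + 7| < δ implies |4/x + 4/7| < ε.
|4/x + 4/7| = 4·|-7 − x|/(7·|x|) = 4|x + 7|/(7|x|).
Require δ ≤ 7/2 so that |x| > 7 − 7/2 = 7/2, hence 7|x| > 49/2.
Then |4/x + 4/7| < 4|x + 7|/(49/2), which is < ε when |x + 7| < (49/8)ε.
Take δ = min(7/2, (49/8)ε). Then 0 < |x + 7| < δ gives both |x + 7| < 7/2 and |x + 7| < (49/8)ε, so |4/x + 4/7| < ε.

δ = min(7/2, (49/8)ε)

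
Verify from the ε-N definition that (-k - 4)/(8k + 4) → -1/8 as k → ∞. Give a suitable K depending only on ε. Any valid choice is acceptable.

K = (7/16)/ε

Suppose ε > 0. For k ≥ 1, |(-k - 4)/(8k + 4) + 1/8| = |-28|/(8(8k + 4)) = 28/(8(8k + 4)).
Since 8k + 4 ≥ 8k for k ≥ 1, this is ≤ 28/(8·8k) = (7/16)/k.
So |(-k - 4)/(8k + 4) + 1/8| < ε whenever k > (7/16)/ε.
Take K = (7/16)/ε. If k > K then |(-k - 4)/(8k + 4) + 1/8| ≤ (7/16)/k < ε.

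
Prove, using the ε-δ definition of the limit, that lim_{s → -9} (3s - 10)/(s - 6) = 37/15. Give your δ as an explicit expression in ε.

δ = min(15/2, (225/16)ε)

Suppose ε > 0. We want δ > 0 with 0 < |s + 9| < δ ⇒ |(3s - 10)/(s - 6) − (37/15)| < ε.
Combining over a common denominator, (3s - 10)/(s - 6) − (37/15) = [(3s - 10)·(-15) − (-37)·(s - 6)] / [(-15)·(s - 6)] = -8(s + 9) / ((-15)(s - 6)).
So |(3s - 10)/(s - 6) − (37/15)| = 8|s + 9| / (15·|s − 6|).
Restrict δ ≤ 15/2. Then |s + 9| < 15/2 gives |s − 6| = |(s + 9) + (-15)| ≥ 15 − 15/2 = 15/2.
Hence |(3s - 10)/(s - 6) − (37/15)| < 8|s + 9|/(15·(15/2)) = (16/225)|s + 9|, which is < ε once |s + 9| < (225/16)ε.
Take δ = min(15/2, (225/16)ε). Then 0 < |s + 9| < δ forces both bounds, so |(3s - 10)/(s - 6) − (37/15)| < ε.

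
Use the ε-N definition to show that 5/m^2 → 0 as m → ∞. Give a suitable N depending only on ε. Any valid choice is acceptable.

Fix ε > 0. For m ≥ 1, |5/m^2 − 0| = 5/m^2.
5/m^2 < ε ⇔ m^2 > 5/ε ⇔ m > (5/ε)^{1/2}.
Take N = (5/ε)^{1/2}. Then m > N implies 5/m^2 < ε.

N = (5/ε)^{1/2}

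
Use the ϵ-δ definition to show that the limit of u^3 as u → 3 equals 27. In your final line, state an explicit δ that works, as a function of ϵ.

δ = min(2, ϵ/49)

Let ϵ > 0 be given. We seek δ > 0 with 0 < |u − 3| < δ ⇒ |u^3 − 27| < ϵ.
Factor: u^3 − 27 = (u − 3)(u^2 + 3u + 9), so |u^3 − 27| = |u − 3|·|u^2 + 3u + 9|.
Impose δ ≤ 2 so that |u| < 5; then |u^2 + 3u + 9| ≤ 49.
Hence |u^3 − 27| ≤ 49|u − 3|, which is < ϵ once |u − 3| < ϵ/49.
Take δ = min(2, ϵ/49). If 0 < |u − 3| < δ then both bounds hold and |u^3 − 27| ≤ 49|u − 3| < 49·(ϵ/49) = ϵ.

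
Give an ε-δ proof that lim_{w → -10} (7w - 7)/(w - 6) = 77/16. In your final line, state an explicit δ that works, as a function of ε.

δ = min(8, (128/35)ε)

Fix ε > 0. We want δ > 0 with 0 < |w + 10| < δ ⇒ |(7w - 7)/(w - 6) − (77/16)| < ε.
Combining over a common denominator, (7w - 7)/(w - 6) − (77/16) = [(7w - 7)·(-16) − (-77)·(w - 6)] / [(-16)·(w - 6)] = -35(w + 10) / ((-16)(w - 6)).
So |(7w - 7)/(w - 6) − (77/16)| = 35|w + 10| / (16·|w − 6|).
Restrict δ ≤ 8. Then |w + 10| < 8 gives |w − 6| = |(w + 10) + (-16)| ≥ 16 − 8 = 8.
Hence |(7w - 7)/(w - 6) − (77/16)| < 35|w + 10|/(16·8) = (35/128)|w + 10|, which is < ε once |w + 10| < (128/35)ε.
Take δ = min(8, (128/35)ε). Then 0 < |w + 10| < δ forces both bounds, so |(7w - 7)/(w - 6) − (77/16)| < ε.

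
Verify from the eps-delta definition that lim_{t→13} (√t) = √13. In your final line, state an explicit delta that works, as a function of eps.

delta = min(13, √13·eps)

Let eps > 0 be given. We want delta > 0 such that 0 < |t − 13| < delta implies |√t − √13| < eps.
Multiplying by the conjugate, |√t − √13| = |t − 13|/(√t + √13).
Restrict delta ≤ 13 so that |t − 13| < 13 forces t > 0, and then √t + √13 > √13.
Hence |√t − √13| < |t − 13|/√13, which is < eps once |t − 13| < √13·eps.
Take delta = min(13, √13·eps). If 0 < |t − 13| < delta then t > 0 and |√t − √13| < |t − 13|/√13 < eps.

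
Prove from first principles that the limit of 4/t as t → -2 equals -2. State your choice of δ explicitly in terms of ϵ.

Fix ϵ > 0. We seek δ > 0 such that 0 < |t + 2| < δ implies |4/t + 2| < ϵ.
|4/t + 2| = 4·|-2 − t|/(2·|t|) = 4|t + 2|/(2|t|).
Restrict δ ≤ 1. Then |t + 2| < 1 gives |t| > 1, so 2|t| > 2.
Then |4/t + 2| < 4|t + 2|/2, which is < ϵ when |t + 2| < (1/2)ϵ.
Take δ = min(1, (1/2)ϵ). Then 0 < |t + 2| < δ gives both |t + 2| < 1 and |t + 2| < (1/2)ϵ, so |4/t + 2| < ϵ.

δ = min(1, (1/2)ϵ)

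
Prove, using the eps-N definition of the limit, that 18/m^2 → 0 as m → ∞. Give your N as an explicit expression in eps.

N = (18/eps)^{1/2}

Let eps > 0. For m ≥ 1, |18/m^2 − 0| = 18/m^2.
18/m^2 < eps ⇔ m^2 > 18/eps ⇔ m > (18/eps)^{1/2}.
Take N = (18/eps)^{1/2}. Then m > N implies 18/m^2 < eps.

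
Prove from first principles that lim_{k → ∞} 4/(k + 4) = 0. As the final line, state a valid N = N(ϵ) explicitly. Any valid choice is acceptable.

Let ϵ > 0. For k ≥ 1, |4/(k + 4) − 0| = 4/(k + 4) ≤ 4/k.
We need 4/k < ϵ, i.e. k > 4/ϵ.
Take N = 4/ϵ. If k > N then |4/(k + 4)| ≤ 4/k < ϵ.

N = 4/ϵ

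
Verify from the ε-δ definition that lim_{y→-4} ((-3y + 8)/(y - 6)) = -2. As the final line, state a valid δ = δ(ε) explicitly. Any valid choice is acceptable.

δ = min(5, 5ε)

Let ε > 0 be given. We want δ > 0 with 0 < |y + 4| < δ ⇒ |(-3y + 8)/(y - 6) + 2| < ε.
Combining over a common denominator, (-3y + 8)/(y - 6) + 2 = [(-3y + 8)·(-10) − 20·(y - 6)] / [(-10)·(y - 6)] = 10(y + 4) / ((-10)(y - 6)).
So |(-3y + 8)/(y - 6) + 2| = 10|y + 4| / (10·|y − 6|).
Restrict δ ≤ 5. Then |y + 4| < 5 gives |y − 6| = |(y + 4) + (-10)| ≥ 10 − 5 = 5.
Hence |(-3y + 8)/(y - 6) + 2| < 10|y + 4|/(10·5) = (1/5)|y + 4|, which is < ε once |y + 4| < 5ε.
Take δ = min(5, 5ε). Then 0 < |y + 4| < δ forces both bounds, so |(-3y + 8)/(y - 6) + 2| < ε.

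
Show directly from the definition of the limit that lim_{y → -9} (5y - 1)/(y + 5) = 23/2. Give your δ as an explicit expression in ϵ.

δ = min(2, (4/13)ϵ)

Fix ϵ > 0. We want δ > 0 with 0 < |y + 9| < δ ⇒ |(5y - 1)/(y + 5) − (23/2)| < ϵ.
Combining over a common denominator, (5y - 1)/(y + 5) − (23/2) = [(5y - 1)·(-4) − (-46)·(y + 5)] / [(-4)·(y + 5)] = 26(y + 9) / ((-4)(y + 5)).
So |(5y - 1)/(y + 5) − (23/2)| = 26|y + 9| / (4·|y + 5|).
Restrict δ ≤ 2. Then |y + 9| < 2 gives |y + 5| = |(y + 9) + (-4)| ≥ 4 − 2 = 2.
Hence |(5y - 1)/(y + 5) − (23/2)| < 26|y + 9|/(4·2) = (13/4)|y + 9|, which is < ϵ once |y + 9| < (4/13)ϵ.
Take δ = min(2, (4/13)ϵ). Then 0 < |y + 9| < δ forces both bounds, so |(5y - 1)/(y + 5) − (23/2)| < ϵ.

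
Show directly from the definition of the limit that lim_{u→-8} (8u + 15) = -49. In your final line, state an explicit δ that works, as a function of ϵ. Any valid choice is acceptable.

Fix ϵ > 0. We need δ > 0 so that 0 < |u + 8| < δ implies |(8u + 15) + 49| < ϵ.
|(8u + 15) + 49| = |8u + 64| = 8|u + 8|.
Thus it suffices that |u + 8| < ϵ/8.
Take δ = ϵ/8. If 0 < |u + 8| < δ then |(8u + 15) + 49| = 8|u + 8| < 8·(ϵ/8) = ϵ.

δ = ϵ/8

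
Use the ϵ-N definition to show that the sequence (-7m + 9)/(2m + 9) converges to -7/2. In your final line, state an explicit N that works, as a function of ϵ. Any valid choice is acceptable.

N = (81/4)/ϵ

Let ϵ > 0. For m ≥ 1, |(-7m + 9)/(2m + 9) + 7/2| = |81|/(2(2m + 9)) = 81/(2(2m + 9)).
Since 2m + 9 ≥ 2m for m ≥ 1, this is ≤ 81/(2·2m) = (81/4)/m.
So |(-7m + 9)/(2m + 9) + 7/2| < ϵ whenever m > (81/4)/ϵ.
Take N = (81/4)/ϵ. If m > N then |(-7m + 9)/(2m + 9) + 7/2| ≤ (81/4)/m < ϵ.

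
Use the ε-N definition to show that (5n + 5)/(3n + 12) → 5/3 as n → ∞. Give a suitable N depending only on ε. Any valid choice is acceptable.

Let ε > 0 be given. For n ≥ 1, |(5n + 5)/(3n + 12) − (5/3)| = |-45|/(3(3n + 12)) = 45/(3(3n + 12)).
Since 3n + 12 ≥ 3n for n ≥ 1, this is ≤ 45/(3·3n) = 5/n.
So |(5n + 5)/(3n + 12) − (5/3)| < ε whenever n > 5/ε.
Take N = 5/ε. If n > N then |(5n + 5)/(3n + 12) − (5/3)| ≤ 5/n < ε.

N = 5/ε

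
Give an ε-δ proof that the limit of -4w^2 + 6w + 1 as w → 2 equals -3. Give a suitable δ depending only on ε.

δ = min(1, ε/14)

Fix ε > 0. We want δ > 0 such that 0 < |w − 2| < δ implies |(-4w^2 + 6w + 1) + 3| < ε.
(-4w^2 + 6w + 1) + 3 = -4w^2 + 6w + 4 = (w − 2)(-4w - 2).
So |(-4w^2 + 6w + 1) + 3| = |w − 2|·|-4w - 2|.
Assume first that |w − 2| < 1, so |w| < 3. Then |-4w - 2| ≤ 4·3 + 2 = 14.
Hence |(-4w^2 + 6w + 1) + 3| ≤ 14|w − 2| < ε provided |w − 2| < ε/14.
Choosing δ = min(1, ε/14) ensures both conditions, hence |(-4w^2 + 6w + 1) + 3| < ε.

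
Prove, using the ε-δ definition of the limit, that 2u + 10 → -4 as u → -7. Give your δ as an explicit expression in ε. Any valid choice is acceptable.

δ = ε/2

Let ε > 0. We need δ > 0 so that 0 < |u + 7| < δ implies |(2u + 10) + 4| < ε.
Since (2u + 10) + 4 = 2(u + 7), we have |(2u + 10) + 4| = 2|u + 7|.
So 2|u + 7| < ε exactly when |u + 7| < ε/2.
Take δ = ε/2. If 0 < |u + 7| < δ then |(2u + 10) + 4| = 2|u + 7| < 2·(ε/2) = ε.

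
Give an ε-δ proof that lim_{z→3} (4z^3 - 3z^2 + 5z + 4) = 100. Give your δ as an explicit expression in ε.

δ = min(1, ε/132)

Fix ε > 0. We want δ > 0 such that 0 < |z − 3| < δ implies |(4z^3 - 3z^2 + 5z + 4) − 100| < ε.
(4z^3 - 3z^2 + 5z + 4) − 100 = 4z^3 - 3z^2 + 5z - 96 = (z − 3)(4z^2 + 9z + 32).
So |(4z^3 - 3z^2 + 5z + 4) − 100| = |z − 3|·|4z^2 + 9z + 32|.
Require δ ≤ 1. Then |z − 3| < 1 gives |z| < 4, and by the triangle inequality |4z^2 + 9z + 32| ≤ 4·4^2 + 9·4 + 32 = 132.
Hence |(4z^3 - 3z^2 + 5z + 4) − 100| ≤ 132|z − 3| < ε provided |z − 3| < ε/132.
Take δ = min(1, ε/132). Then 0 < |z − 3| < δ gives both |z − 3| < 1 and |z − 3| < ε/132, so |(4z^3 - 3z^2 + 5z + 4) − 100| < ε.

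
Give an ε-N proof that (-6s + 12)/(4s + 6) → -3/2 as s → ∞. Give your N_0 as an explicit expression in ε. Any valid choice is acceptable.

Let ε > 0 be given. We seek N_0 > 0 such that s > N_0 implies |(-6s + 12)/(4s + 6) + 3/2| < ε.
(-6s + 12)/(4s + 6) + 3/2 = (4(-6s + 12) − (-6)(4s + 6)) / (4(4s + 6)) = 84/(4(4s + 6)).
For s > 0 we have 4s + 6 > 4s, so |(-6s + 12)/(4s + 6) + 3/2| = 84/(4(4s + 6)) < 84/(4·4s) = (21/4)/s.
Thus |(-6s + 12)/(4s + 6) + 3/2| < ε whenever s > (21/4)/ε.
Take N_0 = (21/4)/ε. If s > N_0 then |(-6s + 12)/(4s + 6) + 3/2| < (21/4)/s < ε.

N_0 = (21/4)/ε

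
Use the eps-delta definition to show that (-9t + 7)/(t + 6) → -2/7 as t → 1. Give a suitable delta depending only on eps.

delta = min(7/2, (49/122)eps)

Fix eps > 0. We want delta > 0 with 0 < |t − 1| < delta ⇒ |(-9t + 7)/(t + 6) + 2/7| < eps.
Combining over a common denominator, (-9t + 7)/(t + 6) + 2/7 = [(-9t + 7)·7 − (-2)·(t + 6)] / [7·(t + 6)] = -61(t − 1) / (7(t + 6)).
So |(-9t + 7)/(t + 6) + 2/7| = 61|t − 1| / (7·|t + 6|).
Require delta ≤ 7/2, so |t + 6| ≥ |7| − |t − 1| > 7 − 7/2 = 7/2.
Hence |(-9t + 7)/(t + 6) + 2/7| < 61|t − 1|/(7·(7/2)) = (122/49)|t − 1|, which is < eps once |t − 1| < (49/122)eps.
Take delta = min(7/2, (49/122)eps). Then 0 < |t − 1| < delta forces both bounds, so |(-9t + 7)/(t + 6) + 2/7| < eps.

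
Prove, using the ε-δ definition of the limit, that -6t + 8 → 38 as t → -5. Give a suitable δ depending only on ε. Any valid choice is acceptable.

δ = ε/6

Let ε > 0 be given. We need δ > 0 so that 0 < |t + 5| < δ implies |(-6t + 8) − 38| < ε.
|(-6t + 8) − 38| = |-6t - 30| = 6|t + 5|.
Thus it suffices that |t + 5| < ε/6.
Choosing δ = ε/6 gives |(-6t + 8) − 38| = 6|t + 5| < ε whenever |t + 5| < δ.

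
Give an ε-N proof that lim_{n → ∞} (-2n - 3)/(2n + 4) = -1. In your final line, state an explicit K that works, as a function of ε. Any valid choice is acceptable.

K = (1/2)/ε

Suppose ε > 0. For n ≥ 1, |(-2n - 3)/(2n + 4) + 1| = |2|/(2(2n + 4)) = 2/(2(2n + 4)).
Since 2n + 4 ≥ 2n for n ≥ 1, this is ≤ 2/(2·2n) = (1/2)/n.
So |(-2n - 3)/(2n + 4) + 1| < ε whenever n > (1/2)/ε.
Take K = (1/2)/ε. If n > K then |(-2n - 3)/(2n + 4) + 1| ≤ (1/2)/n < ε.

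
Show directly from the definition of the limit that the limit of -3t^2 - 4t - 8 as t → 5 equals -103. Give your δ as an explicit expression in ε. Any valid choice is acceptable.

δ = min(1, ε/37)

Let ε > 0. We want δ > 0 such that 0 < |t − 5| < δ implies |(-3t^2 - 4t - 8) + 103| < ε.
(-3t^2 - 4t - 8) + 103 = -3t^2 - 4t + 95 = (t − 5)(-3t - 19).
So |(-3t^2 - 4t - 8) + 103| = |t − 5|·|-3t - 19|.
Require δ ≤ 1. Then |t − 5| < 1 gives |t| < 6, and by the triangle inequality |-3t - 19| ≤ 3·6 + 19 = 37.
Hence |(-3t^2 - 4t - 8) + 103| ≤ 37|t − 5| < ε provided |t − 5| < ε/37.
Choosing δ = min(1, ε/37) ensures both conditions, hence |(-3t^2 - 4t - 8) + 103| < ε.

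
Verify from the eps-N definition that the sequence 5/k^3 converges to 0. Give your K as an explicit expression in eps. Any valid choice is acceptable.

Let eps > 0 be given. For k ≥ 1, |5/k^3 − 0| = 5/k^3.
5/k^3 < eps ⇔ k^3 > 5/eps ⇔ k > (5/eps)^{1/3}.
Take K = (5/eps)^{1/3}. Then k > K implies 5/k^3 < eps.

K = (5/eps)^{1/3}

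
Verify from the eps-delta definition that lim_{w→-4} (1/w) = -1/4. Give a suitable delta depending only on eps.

delta = min(2, 8eps)

Fix eps > 0. We seek delta > 0 such that 0 < |w + 4| < delta implies |1/w + 1/4| < eps.
|1/w + 1/4| = |-4 − w|/(4·|w|) = |w + 4|/(4|w|).
Restrict delta ≤ 2. Then |w + 4| < 2 gives |w| > 2, so 4|w| > 8.
Then |1/w + 1/4| < |w + 4|/8, which is < eps when |w + 4| < 8eps.
Take delta = min(2, 8eps). Then 0 < |w + 4| < delta gives both |w + 4| < 2 and |w + 4| < 8eps, so |1/w + 1/4| < eps.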